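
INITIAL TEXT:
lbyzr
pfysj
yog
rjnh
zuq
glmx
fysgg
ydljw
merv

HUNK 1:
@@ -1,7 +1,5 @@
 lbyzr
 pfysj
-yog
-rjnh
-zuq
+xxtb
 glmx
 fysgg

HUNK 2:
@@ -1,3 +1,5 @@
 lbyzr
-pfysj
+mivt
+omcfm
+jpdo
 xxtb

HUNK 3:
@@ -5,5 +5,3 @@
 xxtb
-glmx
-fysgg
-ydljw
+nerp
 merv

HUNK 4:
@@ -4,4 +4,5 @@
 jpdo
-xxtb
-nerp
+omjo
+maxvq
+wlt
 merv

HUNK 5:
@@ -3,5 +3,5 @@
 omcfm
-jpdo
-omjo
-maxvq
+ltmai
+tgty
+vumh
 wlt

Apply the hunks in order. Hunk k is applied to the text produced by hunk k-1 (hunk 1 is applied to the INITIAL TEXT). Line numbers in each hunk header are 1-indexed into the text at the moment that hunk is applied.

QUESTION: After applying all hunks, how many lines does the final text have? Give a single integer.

Answer: 8

Derivation:
Hunk 1: at line 1 remove [yog,rjnh,zuq] add [xxtb] -> 7 lines: lbyzr pfysj xxtb glmx fysgg ydljw merv
Hunk 2: at line 1 remove [pfysj] add [mivt,omcfm,jpdo] -> 9 lines: lbyzr mivt omcfm jpdo xxtb glmx fysgg ydljw merv
Hunk 3: at line 5 remove [glmx,fysgg,ydljw] add [nerp] -> 7 lines: lbyzr mivt omcfm jpdo xxtb nerp merv
Hunk 4: at line 4 remove [xxtb,nerp] add [omjo,maxvq,wlt] -> 8 lines: lbyzr mivt omcfm jpdo omjo maxvq wlt merv
Hunk 5: at line 3 remove [jpdo,omjo,maxvq] add [ltmai,tgty,vumh] -> 8 lines: lbyzr mivt omcfm ltmai tgty vumh wlt merv
Final line count: 8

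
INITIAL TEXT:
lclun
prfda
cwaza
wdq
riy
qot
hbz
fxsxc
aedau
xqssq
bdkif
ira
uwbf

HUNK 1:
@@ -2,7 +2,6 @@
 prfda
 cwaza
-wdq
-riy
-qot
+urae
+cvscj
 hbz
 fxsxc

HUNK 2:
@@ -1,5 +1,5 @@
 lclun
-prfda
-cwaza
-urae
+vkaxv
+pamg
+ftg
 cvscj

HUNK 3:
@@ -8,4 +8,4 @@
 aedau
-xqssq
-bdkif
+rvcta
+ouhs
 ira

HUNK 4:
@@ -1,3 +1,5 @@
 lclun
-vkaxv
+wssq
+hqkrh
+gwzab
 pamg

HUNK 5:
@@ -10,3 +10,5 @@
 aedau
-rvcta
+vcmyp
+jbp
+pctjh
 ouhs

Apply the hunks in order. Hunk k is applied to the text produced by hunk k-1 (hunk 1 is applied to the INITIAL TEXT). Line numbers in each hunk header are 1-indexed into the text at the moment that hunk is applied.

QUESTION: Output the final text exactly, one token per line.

Hunk 1: at line 2 remove [wdq,riy,qot] add [urae,cvscj] -> 12 lines: lclun prfda cwaza urae cvscj hbz fxsxc aedau xqssq bdkif ira uwbf
Hunk 2: at line 1 remove [prfda,cwaza,urae] add [vkaxv,pamg,ftg] -> 12 lines: lclun vkaxv pamg ftg cvscj hbz fxsxc aedau xqssq bdkif ira uwbf
Hunk 3: at line 8 remove [xqssq,bdkif] add [rvcta,ouhs] -> 12 lines: lclun vkaxv pamg ftg cvscj hbz fxsxc aedau rvcta ouhs ira uwbf
Hunk 4: at line 1 remove [vkaxv] add [wssq,hqkrh,gwzab] -> 14 lines: lclun wssq hqkrh gwzab pamg ftg cvscj hbz fxsxc aedau rvcta ouhs ira uwbf
Hunk 5: at line 10 remove [rvcta] add [vcmyp,jbp,pctjh] -> 16 lines: lclun wssq hqkrh gwzab pamg ftg cvscj hbz fxsxc aedau vcmyp jbp pctjh ouhs ira uwbf

Answer: lclun
wssq
hqkrh
gwzab
pamg
ftg
cvscj
hbz
fxsxc
aedau
vcmyp
jbp
pctjh
ouhs
ira
uwbf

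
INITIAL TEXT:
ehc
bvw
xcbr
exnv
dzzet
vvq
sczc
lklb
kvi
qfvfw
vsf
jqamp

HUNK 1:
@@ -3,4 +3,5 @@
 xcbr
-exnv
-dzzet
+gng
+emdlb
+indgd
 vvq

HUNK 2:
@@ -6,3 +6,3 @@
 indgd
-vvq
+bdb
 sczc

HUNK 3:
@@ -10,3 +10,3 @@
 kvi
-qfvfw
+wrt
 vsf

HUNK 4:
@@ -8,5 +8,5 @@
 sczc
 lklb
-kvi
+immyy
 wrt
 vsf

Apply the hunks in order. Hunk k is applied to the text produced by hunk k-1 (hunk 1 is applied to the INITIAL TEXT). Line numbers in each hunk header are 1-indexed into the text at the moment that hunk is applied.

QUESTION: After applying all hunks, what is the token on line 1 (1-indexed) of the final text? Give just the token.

Hunk 1: at line 3 remove [exnv,dzzet] add [gng,emdlb,indgd] -> 13 lines: ehc bvw xcbr gng emdlb indgd vvq sczc lklb kvi qfvfw vsf jqamp
Hunk 2: at line 6 remove [vvq] add [bdb] -> 13 lines: ehc bvw xcbr gng emdlb indgd bdb sczc lklb kvi qfvfw vsf jqamp
Hunk 3: at line 10 remove [qfvfw] add [wrt] -> 13 lines: ehc bvw xcbr gng emdlb indgd bdb sczc lklb kvi wrt vsf jqamp
Hunk 4: at line 8 remove [kvi] add [immyy] -> 13 lines: ehc bvw xcbr gng emdlb indgd bdb sczc lklb immyy wrt vsf jqamp
Final line 1: ehc

Answer: ehc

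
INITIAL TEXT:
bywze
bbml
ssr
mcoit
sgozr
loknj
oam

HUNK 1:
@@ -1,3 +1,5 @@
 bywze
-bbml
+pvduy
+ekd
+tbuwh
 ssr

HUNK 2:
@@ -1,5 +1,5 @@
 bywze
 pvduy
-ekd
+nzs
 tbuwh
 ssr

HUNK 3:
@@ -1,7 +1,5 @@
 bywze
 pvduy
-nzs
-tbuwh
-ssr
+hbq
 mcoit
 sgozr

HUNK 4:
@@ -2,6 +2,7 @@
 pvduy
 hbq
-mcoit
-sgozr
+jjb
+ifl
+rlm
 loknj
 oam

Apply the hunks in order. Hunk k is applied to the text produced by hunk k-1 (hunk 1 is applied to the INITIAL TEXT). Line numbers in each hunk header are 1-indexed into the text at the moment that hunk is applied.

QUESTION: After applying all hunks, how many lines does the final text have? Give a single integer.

Answer: 8

Derivation:
Hunk 1: at line 1 remove [bbml] add [pvduy,ekd,tbuwh] -> 9 lines: bywze pvduy ekd tbuwh ssr mcoit sgozr loknj oam
Hunk 2: at line 1 remove [ekd] add [nzs] -> 9 lines: bywze pvduy nzs tbuwh ssr mcoit sgozr loknj oam
Hunk 3: at line 1 remove [nzs,tbuwh,ssr] add [hbq] -> 7 lines: bywze pvduy hbq mcoit sgozr loknj oam
Hunk 4: at line 2 remove [mcoit,sgozr] add [jjb,ifl,rlm] -> 8 lines: bywze pvduy hbq jjb ifl rlm loknj oam
Final line count: 8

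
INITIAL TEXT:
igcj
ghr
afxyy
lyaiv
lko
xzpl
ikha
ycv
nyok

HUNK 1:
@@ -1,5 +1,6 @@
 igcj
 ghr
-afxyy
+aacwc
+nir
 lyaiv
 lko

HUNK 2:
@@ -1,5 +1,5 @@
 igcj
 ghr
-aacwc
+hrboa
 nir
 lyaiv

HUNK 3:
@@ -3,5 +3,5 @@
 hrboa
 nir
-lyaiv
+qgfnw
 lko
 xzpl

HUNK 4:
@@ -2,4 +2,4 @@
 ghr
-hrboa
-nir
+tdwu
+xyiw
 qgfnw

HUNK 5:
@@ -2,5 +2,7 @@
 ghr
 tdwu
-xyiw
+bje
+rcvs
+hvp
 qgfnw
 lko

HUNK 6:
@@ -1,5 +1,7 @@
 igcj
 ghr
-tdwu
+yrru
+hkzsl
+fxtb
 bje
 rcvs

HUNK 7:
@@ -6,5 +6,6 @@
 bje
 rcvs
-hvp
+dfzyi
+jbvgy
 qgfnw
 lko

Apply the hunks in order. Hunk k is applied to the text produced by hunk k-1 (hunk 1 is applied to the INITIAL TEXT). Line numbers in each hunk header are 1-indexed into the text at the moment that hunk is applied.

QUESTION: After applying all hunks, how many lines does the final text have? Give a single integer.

Answer: 15

Derivation:
Hunk 1: at line 1 remove [afxyy] add [aacwc,nir] -> 10 lines: igcj ghr aacwc nir lyaiv lko xzpl ikha ycv nyok
Hunk 2: at line 1 remove [aacwc] add [hrboa] -> 10 lines: igcj ghr hrboa nir lyaiv lko xzpl ikha ycv nyok
Hunk 3: at line 3 remove [lyaiv] add [qgfnw] -> 10 lines: igcj ghr hrboa nir qgfnw lko xzpl ikha ycv nyok
Hunk 4: at line 2 remove [hrboa,nir] add [tdwu,xyiw] -> 10 lines: igcj ghr tdwu xyiw qgfnw lko xzpl ikha ycv nyok
Hunk 5: at line 2 remove [xyiw] add [bje,rcvs,hvp] -> 12 lines: igcj ghr tdwu bje rcvs hvp qgfnw lko xzpl ikha ycv nyok
Hunk 6: at line 1 remove [tdwu] add [yrru,hkzsl,fxtb] -> 14 lines: igcj ghr yrru hkzsl fxtb bje rcvs hvp qgfnw lko xzpl ikha ycv nyok
Hunk 7: at line 6 remove [hvp] add [dfzyi,jbvgy] -> 15 lines: igcj ghr yrru hkzsl fxtb bje rcvs dfzyi jbvgy qgfnw lko xzpl ikha ycv nyok
Final line count: 15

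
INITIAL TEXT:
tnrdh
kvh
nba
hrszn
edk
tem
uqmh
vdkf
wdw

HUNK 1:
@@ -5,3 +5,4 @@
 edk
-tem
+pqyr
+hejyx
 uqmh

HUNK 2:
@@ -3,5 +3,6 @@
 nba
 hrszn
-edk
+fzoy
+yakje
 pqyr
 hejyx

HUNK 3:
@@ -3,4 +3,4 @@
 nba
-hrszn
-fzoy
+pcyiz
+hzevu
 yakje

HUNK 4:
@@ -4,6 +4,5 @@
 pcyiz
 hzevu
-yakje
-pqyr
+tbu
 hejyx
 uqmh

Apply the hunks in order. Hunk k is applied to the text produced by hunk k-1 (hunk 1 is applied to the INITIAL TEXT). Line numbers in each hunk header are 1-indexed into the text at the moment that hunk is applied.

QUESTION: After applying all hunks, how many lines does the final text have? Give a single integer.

Hunk 1: at line 5 remove [tem] add [pqyr,hejyx] -> 10 lines: tnrdh kvh nba hrszn edk pqyr hejyx uqmh vdkf wdw
Hunk 2: at line 3 remove [edk] add [fzoy,yakje] -> 11 lines: tnrdh kvh nba hrszn fzoy yakje pqyr hejyx uqmh vdkf wdw
Hunk 3: at line 3 remove [hrszn,fzoy] add [pcyiz,hzevu] -> 11 lines: tnrdh kvh nba pcyiz hzevu yakje pqyr hejyx uqmh vdkf wdw
Hunk 4: at line 4 remove [yakje,pqyr] add [tbu] -> 10 lines: tnrdh kvh nba pcyiz hzevu tbu hejyx uqmh vdkf wdw
Final line count: 10

Answer: 10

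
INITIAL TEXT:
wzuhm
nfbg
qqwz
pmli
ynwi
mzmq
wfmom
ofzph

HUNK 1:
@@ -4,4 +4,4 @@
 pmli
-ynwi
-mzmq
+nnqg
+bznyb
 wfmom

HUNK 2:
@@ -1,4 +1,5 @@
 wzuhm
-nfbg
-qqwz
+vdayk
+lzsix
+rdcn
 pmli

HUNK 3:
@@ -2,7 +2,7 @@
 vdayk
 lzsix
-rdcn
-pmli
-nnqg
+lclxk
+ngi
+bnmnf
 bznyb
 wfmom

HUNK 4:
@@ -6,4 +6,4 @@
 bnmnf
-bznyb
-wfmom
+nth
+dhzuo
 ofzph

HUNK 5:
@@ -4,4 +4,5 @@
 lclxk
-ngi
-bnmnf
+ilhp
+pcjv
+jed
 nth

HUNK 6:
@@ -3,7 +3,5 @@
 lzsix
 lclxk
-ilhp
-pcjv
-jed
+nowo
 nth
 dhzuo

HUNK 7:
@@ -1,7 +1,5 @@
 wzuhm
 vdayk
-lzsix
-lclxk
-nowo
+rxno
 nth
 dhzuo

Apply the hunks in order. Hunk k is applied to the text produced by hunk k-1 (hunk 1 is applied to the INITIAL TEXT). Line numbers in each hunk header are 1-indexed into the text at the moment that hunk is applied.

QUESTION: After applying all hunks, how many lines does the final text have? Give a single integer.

Hunk 1: at line 4 remove [ynwi,mzmq] add [nnqg,bznyb] -> 8 lines: wzuhm nfbg qqwz pmli nnqg bznyb wfmom ofzph
Hunk 2: at line 1 remove [nfbg,qqwz] add [vdayk,lzsix,rdcn] -> 9 lines: wzuhm vdayk lzsix rdcn pmli nnqg bznyb wfmom ofzph
Hunk 3: at line 2 remove [rdcn,pmli,nnqg] add [lclxk,ngi,bnmnf] -> 9 lines: wzuhm vdayk lzsix lclxk ngi bnmnf bznyb wfmom ofzph
Hunk 4: at line 6 remove [bznyb,wfmom] add [nth,dhzuo] -> 9 lines: wzuhm vdayk lzsix lclxk ngi bnmnf nth dhzuo ofzph
Hunk 5: at line 4 remove [ngi,bnmnf] add [ilhp,pcjv,jed] -> 10 lines: wzuhm vdayk lzsix lclxk ilhp pcjv jed nth dhzuo ofzph
Hunk 6: at line 3 remove [ilhp,pcjv,jed] add [nowo] -> 8 lines: wzuhm vdayk lzsix lclxk nowo nth dhzuo ofzph
Hunk 7: at line 1 remove [lzsix,lclxk,nowo] add [rxno] -> 6 lines: wzuhm vdayk rxno nth dhzuo ofzph
Final line count: 6

Answer: 6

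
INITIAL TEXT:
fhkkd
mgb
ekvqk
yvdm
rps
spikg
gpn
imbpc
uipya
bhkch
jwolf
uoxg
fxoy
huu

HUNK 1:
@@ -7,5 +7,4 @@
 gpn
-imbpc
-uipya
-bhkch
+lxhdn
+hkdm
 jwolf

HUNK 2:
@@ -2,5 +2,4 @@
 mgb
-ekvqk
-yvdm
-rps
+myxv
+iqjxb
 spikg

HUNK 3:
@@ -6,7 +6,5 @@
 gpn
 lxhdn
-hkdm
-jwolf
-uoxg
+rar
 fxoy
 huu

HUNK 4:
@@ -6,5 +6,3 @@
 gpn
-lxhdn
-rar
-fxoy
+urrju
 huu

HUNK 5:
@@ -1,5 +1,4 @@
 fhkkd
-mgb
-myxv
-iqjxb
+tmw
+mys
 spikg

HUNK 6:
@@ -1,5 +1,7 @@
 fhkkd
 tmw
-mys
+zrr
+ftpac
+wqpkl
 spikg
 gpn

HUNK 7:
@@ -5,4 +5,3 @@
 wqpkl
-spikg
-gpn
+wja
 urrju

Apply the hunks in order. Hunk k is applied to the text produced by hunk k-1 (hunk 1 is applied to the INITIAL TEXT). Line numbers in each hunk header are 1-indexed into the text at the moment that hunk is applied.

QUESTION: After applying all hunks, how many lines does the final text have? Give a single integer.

Hunk 1: at line 7 remove [imbpc,uipya,bhkch] add [lxhdn,hkdm] -> 13 lines: fhkkd mgb ekvqk yvdm rps spikg gpn lxhdn hkdm jwolf uoxg fxoy huu
Hunk 2: at line 2 remove [ekvqk,yvdm,rps] add [myxv,iqjxb] -> 12 lines: fhkkd mgb myxv iqjxb spikg gpn lxhdn hkdm jwolf uoxg fxoy huu
Hunk 3: at line 6 remove [hkdm,jwolf,uoxg] add [rar] -> 10 lines: fhkkd mgb myxv iqjxb spikg gpn lxhdn rar fxoy huu
Hunk 4: at line 6 remove [lxhdn,rar,fxoy] add [urrju] -> 8 lines: fhkkd mgb myxv iqjxb spikg gpn urrju huu
Hunk 5: at line 1 remove [mgb,myxv,iqjxb] add [tmw,mys] -> 7 lines: fhkkd tmw mys spikg gpn urrju huu
Hunk 6: at line 1 remove [mys] add [zrr,ftpac,wqpkl] -> 9 lines: fhkkd tmw zrr ftpac wqpkl spikg gpn urrju huu
Hunk 7: at line 5 remove [spikg,gpn] add [wja] -> 8 lines: fhkkd tmw zrr ftpac wqpkl wja urrju huu
Final line count: 8

Answer: 8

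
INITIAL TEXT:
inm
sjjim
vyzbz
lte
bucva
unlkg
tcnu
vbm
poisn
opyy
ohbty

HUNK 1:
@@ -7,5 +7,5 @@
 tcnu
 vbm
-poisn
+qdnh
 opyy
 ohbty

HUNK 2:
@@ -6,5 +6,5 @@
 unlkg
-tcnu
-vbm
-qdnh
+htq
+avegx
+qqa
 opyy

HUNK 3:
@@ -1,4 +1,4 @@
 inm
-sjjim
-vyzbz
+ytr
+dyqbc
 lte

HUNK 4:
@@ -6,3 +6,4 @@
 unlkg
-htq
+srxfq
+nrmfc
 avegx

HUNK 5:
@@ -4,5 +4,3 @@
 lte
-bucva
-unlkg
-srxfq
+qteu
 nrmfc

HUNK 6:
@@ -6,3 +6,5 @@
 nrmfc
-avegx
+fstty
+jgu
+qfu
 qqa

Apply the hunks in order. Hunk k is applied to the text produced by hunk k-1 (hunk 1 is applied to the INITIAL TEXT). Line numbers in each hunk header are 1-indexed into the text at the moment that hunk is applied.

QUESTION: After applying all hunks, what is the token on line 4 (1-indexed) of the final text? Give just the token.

Answer: lte

Derivation:
Hunk 1: at line 7 remove [poisn] add [qdnh] -> 11 lines: inm sjjim vyzbz lte bucva unlkg tcnu vbm qdnh opyy ohbty
Hunk 2: at line 6 remove [tcnu,vbm,qdnh] add [htq,avegx,qqa] -> 11 lines: inm sjjim vyzbz lte bucva unlkg htq avegx qqa opyy ohbty
Hunk 3: at line 1 remove [sjjim,vyzbz] add [ytr,dyqbc] -> 11 lines: inm ytr dyqbc lte bucva unlkg htq avegx qqa opyy ohbty
Hunk 4: at line 6 remove [htq] add [srxfq,nrmfc] -> 12 lines: inm ytr dyqbc lte bucva unlkg srxfq nrmfc avegx qqa opyy ohbty
Hunk 5: at line 4 remove [bucva,unlkg,srxfq] add [qteu] -> 10 lines: inm ytr dyqbc lte qteu nrmfc avegx qqa opyy ohbty
Hunk 6: at line 6 remove [avegx] add [fstty,jgu,qfu] -> 12 lines: inm ytr dyqbc lte qteu nrmfc fstty jgu qfu qqa opyy ohbty
Final line 4: lte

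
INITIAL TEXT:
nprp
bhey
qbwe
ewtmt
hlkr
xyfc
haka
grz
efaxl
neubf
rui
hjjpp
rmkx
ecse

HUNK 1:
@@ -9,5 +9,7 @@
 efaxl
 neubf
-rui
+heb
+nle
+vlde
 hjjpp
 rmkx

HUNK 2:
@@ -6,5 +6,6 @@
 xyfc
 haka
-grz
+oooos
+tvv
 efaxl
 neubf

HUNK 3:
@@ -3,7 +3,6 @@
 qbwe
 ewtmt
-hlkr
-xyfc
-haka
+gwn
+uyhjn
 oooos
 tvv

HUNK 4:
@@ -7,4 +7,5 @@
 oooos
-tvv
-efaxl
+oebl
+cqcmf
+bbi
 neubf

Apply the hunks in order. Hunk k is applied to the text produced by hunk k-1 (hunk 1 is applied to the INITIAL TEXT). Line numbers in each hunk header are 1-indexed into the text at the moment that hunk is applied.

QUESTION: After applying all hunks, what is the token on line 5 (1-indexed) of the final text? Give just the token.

Hunk 1: at line 9 remove [rui] add [heb,nle,vlde] -> 16 lines: nprp bhey qbwe ewtmt hlkr xyfc haka grz efaxl neubf heb nle vlde hjjpp rmkx ecse
Hunk 2: at line 6 remove [grz] add [oooos,tvv] -> 17 lines: nprp bhey qbwe ewtmt hlkr xyfc haka oooos tvv efaxl neubf heb nle vlde hjjpp rmkx ecse
Hunk 3: at line 3 remove [hlkr,xyfc,haka] add [gwn,uyhjn] -> 16 lines: nprp bhey qbwe ewtmt gwn uyhjn oooos tvv efaxl neubf heb nle vlde hjjpp rmkx ecse
Hunk 4: at line 7 remove [tvv,efaxl] add [oebl,cqcmf,bbi] -> 17 lines: nprp bhey qbwe ewtmt gwn uyhjn oooos oebl cqcmf bbi neubf heb nle vlde hjjpp rmkx ecse
Final line 5: gwn

Answer: gwn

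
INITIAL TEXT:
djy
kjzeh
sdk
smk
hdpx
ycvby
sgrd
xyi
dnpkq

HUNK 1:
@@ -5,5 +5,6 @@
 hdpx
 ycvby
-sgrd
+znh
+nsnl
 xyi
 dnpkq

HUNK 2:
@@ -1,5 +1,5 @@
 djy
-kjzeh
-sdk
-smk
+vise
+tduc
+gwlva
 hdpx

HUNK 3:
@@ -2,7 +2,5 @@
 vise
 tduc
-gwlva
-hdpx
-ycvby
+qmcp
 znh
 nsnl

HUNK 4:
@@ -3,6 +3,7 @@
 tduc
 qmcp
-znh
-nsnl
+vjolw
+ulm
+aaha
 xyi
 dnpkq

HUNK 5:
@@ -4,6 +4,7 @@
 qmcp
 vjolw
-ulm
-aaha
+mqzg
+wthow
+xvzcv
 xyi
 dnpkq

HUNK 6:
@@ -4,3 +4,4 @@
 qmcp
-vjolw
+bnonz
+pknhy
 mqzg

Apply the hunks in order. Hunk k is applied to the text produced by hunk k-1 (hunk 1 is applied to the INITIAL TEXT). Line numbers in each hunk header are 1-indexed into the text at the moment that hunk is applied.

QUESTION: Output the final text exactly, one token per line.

Hunk 1: at line 5 remove [sgrd] add [znh,nsnl] -> 10 lines: djy kjzeh sdk smk hdpx ycvby znh nsnl xyi dnpkq
Hunk 2: at line 1 remove [kjzeh,sdk,smk] add [vise,tduc,gwlva] -> 10 lines: djy vise tduc gwlva hdpx ycvby znh nsnl xyi dnpkq
Hunk 3: at line 2 remove [gwlva,hdpx,ycvby] add [qmcp] -> 8 lines: djy vise tduc qmcp znh nsnl xyi dnpkq
Hunk 4: at line 3 remove [znh,nsnl] add [vjolw,ulm,aaha] -> 9 lines: djy vise tduc qmcp vjolw ulm aaha xyi dnpkq
Hunk 5: at line 4 remove [ulm,aaha] add [mqzg,wthow,xvzcv] -> 10 lines: djy vise tduc qmcp vjolw mqzg wthow xvzcv xyi dnpkq
Hunk 6: at line 4 remove [vjolw] add [bnonz,pknhy] -> 11 lines: djy vise tduc qmcp bnonz pknhy mqzg wthow xvzcv xyi dnpkq

Answer: djy
vise
tduc
qmcp
bnonz
pknhy
mqzg
wthow
xvzcv
xyi
dnpkq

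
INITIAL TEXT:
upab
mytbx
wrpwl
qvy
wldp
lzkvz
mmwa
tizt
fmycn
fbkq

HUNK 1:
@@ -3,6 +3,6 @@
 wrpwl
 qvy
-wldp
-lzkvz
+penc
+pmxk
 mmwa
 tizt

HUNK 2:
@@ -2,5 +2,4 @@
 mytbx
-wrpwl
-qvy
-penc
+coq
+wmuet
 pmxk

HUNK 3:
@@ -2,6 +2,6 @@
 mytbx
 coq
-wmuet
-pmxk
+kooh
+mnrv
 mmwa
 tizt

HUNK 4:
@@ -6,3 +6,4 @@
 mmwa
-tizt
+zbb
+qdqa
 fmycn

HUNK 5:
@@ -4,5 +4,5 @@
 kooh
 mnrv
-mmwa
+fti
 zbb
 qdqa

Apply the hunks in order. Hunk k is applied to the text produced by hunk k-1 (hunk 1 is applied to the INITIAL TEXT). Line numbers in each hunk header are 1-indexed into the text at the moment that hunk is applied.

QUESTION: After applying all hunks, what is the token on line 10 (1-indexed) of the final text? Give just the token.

Hunk 1: at line 3 remove [wldp,lzkvz] add [penc,pmxk] -> 10 lines: upab mytbx wrpwl qvy penc pmxk mmwa tizt fmycn fbkq
Hunk 2: at line 2 remove [wrpwl,qvy,penc] add [coq,wmuet] -> 9 lines: upab mytbx coq wmuet pmxk mmwa tizt fmycn fbkq
Hunk 3: at line 2 remove [wmuet,pmxk] add [kooh,mnrv] -> 9 lines: upab mytbx coq kooh mnrv mmwa tizt fmycn fbkq
Hunk 4: at line 6 remove [tizt] add [zbb,qdqa] -> 10 lines: upab mytbx coq kooh mnrv mmwa zbb qdqa fmycn fbkq
Hunk 5: at line 4 remove [mmwa] add [fti] -> 10 lines: upab mytbx coq kooh mnrv fti zbb qdqa fmycn fbkq
Final line 10: fbkq

Answer: fbkq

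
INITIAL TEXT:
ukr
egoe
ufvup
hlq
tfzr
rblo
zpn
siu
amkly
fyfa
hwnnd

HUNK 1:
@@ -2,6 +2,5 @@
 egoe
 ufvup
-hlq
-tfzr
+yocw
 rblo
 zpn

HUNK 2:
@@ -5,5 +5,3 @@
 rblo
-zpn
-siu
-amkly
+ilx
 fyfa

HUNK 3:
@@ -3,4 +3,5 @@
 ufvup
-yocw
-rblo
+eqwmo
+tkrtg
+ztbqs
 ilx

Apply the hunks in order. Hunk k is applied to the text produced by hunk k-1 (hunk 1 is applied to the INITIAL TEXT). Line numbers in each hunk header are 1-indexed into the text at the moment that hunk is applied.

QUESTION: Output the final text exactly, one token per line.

Answer: ukr
egoe
ufvup
eqwmo
tkrtg
ztbqs
ilx
fyfa
hwnnd

Derivation:
Hunk 1: at line 2 remove [hlq,tfzr] add [yocw] -> 10 lines: ukr egoe ufvup yocw rblo zpn siu amkly fyfa hwnnd
Hunk 2: at line 5 remove [zpn,siu,amkly] add [ilx] -> 8 lines: ukr egoe ufvup yocw rblo ilx fyfa hwnnd
Hunk 3: at line 3 remove [yocw,rblo] add [eqwmo,tkrtg,ztbqs] -> 9 lines: ukr egoe ufvup eqwmo tkrtg ztbqs ilx fyfa hwnnd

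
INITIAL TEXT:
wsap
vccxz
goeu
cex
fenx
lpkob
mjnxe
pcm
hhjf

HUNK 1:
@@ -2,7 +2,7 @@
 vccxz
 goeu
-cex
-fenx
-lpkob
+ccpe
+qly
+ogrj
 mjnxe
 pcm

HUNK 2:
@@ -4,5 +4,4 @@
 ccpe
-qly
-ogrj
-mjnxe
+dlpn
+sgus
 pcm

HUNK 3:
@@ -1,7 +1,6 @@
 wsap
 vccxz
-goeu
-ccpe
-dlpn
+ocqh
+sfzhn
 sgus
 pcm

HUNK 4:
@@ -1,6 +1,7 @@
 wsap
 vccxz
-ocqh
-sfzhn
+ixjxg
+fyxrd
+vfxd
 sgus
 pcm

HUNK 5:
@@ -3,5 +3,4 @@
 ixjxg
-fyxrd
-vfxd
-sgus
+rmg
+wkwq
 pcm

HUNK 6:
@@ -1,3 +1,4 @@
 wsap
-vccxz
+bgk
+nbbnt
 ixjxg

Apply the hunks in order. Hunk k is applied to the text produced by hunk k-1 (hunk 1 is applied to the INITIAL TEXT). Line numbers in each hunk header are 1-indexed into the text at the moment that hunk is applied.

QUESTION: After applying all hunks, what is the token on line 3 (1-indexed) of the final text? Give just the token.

Answer: nbbnt

Derivation:
Hunk 1: at line 2 remove [cex,fenx,lpkob] add [ccpe,qly,ogrj] -> 9 lines: wsap vccxz goeu ccpe qly ogrj mjnxe pcm hhjf
Hunk 2: at line 4 remove [qly,ogrj,mjnxe] add [dlpn,sgus] -> 8 lines: wsap vccxz goeu ccpe dlpn sgus pcm hhjf
Hunk 3: at line 1 remove [goeu,ccpe,dlpn] add [ocqh,sfzhn] -> 7 lines: wsap vccxz ocqh sfzhn sgus pcm hhjf
Hunk 4: at line 1 remove [ocqh,sfzhn] add [ixjxg,fyxrd,vfxd] -> 8 lines: wsap vccxz ixjxg fyxrd vfxd sgus pcm hhjf
Hunk 5: at line 3 remove [fyxrd,vfxd,sgus] add [rmg,wkwq] -> 7 lines: wsap vccxz ixjxg rmg wkwq pcm hhjf
Hunk 6: at line 1 remove [vccxz] add [bgk,nbbnt] -> 8 lines: wsap bgk nbbnt ixjxg rmg wkwq pcm hhjf
Final line 3: nbbnt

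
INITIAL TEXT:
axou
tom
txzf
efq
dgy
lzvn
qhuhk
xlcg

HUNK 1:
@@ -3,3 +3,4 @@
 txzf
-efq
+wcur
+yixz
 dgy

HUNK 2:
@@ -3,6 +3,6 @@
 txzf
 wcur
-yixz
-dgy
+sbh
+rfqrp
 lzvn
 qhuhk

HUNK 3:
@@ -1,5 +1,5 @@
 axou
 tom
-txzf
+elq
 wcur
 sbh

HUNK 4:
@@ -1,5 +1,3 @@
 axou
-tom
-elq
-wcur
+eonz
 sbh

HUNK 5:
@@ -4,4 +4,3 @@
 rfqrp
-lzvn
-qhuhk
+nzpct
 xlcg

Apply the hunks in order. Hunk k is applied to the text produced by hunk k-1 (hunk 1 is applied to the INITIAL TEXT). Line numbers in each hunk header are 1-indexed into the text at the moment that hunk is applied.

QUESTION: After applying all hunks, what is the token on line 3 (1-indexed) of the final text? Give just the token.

Answer: sbh

Derivation:
Hunk 1: at line 3 remove [efq] add [wcur,yixz] -> 9 lines: axou tom txzf wcur yixz dgy lzvn qhuhk xlcg
Hunk 2: at line 3 remove [yixz,dgy] add [sbh,rfqrp] -> 9 lines: axou tom txzf wcur sbh rfqrp lzvn qhuhk xlcg
Hunk 3: at line 1 remove [txzf] add [elq] -> 9 lines: axou tom elq wcur sbh rfqrp lzvn qhuhk xlcg
Hunk 4: at line 1 remove [tom,elq,wcur] add [eonz] -> 7 lines: axou eonz sbh rfqrp lzvn qhuhk xlcg
Hunk 5: at line 4 remove [lzvn,qhuhk] add [nzpct] -> 6 lines: axou eonz sbh rfqrp nzpct xlcg
Final line 3: sbh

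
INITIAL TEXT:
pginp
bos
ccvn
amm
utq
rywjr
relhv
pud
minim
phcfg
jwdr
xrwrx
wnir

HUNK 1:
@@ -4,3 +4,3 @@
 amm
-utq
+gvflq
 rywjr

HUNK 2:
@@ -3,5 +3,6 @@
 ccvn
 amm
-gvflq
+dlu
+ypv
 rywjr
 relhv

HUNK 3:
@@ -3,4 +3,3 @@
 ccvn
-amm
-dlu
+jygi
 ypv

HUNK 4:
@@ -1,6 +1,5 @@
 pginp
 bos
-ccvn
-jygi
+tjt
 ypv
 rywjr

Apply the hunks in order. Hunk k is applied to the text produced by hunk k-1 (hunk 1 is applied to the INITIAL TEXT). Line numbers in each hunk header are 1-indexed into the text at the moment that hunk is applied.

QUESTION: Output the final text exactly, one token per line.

Hunk 1: at line 4 remove [utq] add [gvflq] -> 13 lines: pginp bos ccvn amm gvflq rywjr relhv pud minim phcfg jwdr xrwrx wnir
Hunk 2: at line 3 remove [gvflq] add [dlu,ypv] -> 14 lines: pginp bos ccvn amm dlu ypv rywjr relhv pud minim phcfg jwdr xrwrx wnir
Hunk 3: at line 3 remove [amm,dlu] add [jygi] -> 13 lines: pginp bos ccvn jygi ypv rywjr relhv pud minim phcfg jwdr xrwrx wnir
Hunk 4: at line 1 remove [ccvn,jygi] add [tjt] -> 12 lines: pginp bos tjt ypv rywjr relhv pud minim phcfg jwdr xrwrx wnir

Answer: pginp
bos
tjt
ypv
rywjr
relhv
pud
minim
phcfg
jwdr
xrwrx
wnir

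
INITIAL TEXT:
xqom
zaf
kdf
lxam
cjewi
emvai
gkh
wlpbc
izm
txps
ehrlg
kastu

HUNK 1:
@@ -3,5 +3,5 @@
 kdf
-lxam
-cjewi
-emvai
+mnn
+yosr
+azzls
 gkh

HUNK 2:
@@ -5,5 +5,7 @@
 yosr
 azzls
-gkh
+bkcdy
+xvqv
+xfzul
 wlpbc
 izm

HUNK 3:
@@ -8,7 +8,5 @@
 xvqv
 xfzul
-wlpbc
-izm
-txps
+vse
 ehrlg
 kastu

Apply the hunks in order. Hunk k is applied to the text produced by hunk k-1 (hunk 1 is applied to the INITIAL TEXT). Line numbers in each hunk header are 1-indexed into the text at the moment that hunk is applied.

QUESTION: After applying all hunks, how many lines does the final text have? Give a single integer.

Hunk 1: at line 3 remove [lxam,cjewi,emvai] add [mnn,yosr,azzls] -> 12 lines: xqom zaf kdf mnn yosr azzls gkh wlpbc izm txps ehrlg kastu
Hunk 2: at line 5 remove [gkh] add [bkcdy,xvqv,xfzul] -> 14 lines: xqom zaf kdf mnn yosr azzls bkcdy xvqv xfzul wlpbc izm txps ehrlg kastu
Hunk 3: at line 8 remove [wlpbc,izm,txps] add [vse] -> 12 lines: xqom zaf kdf mnn yosr azzls bkcdy xvqv xfzul vse ehrlg kastu
Final line count: 12

Answer: 12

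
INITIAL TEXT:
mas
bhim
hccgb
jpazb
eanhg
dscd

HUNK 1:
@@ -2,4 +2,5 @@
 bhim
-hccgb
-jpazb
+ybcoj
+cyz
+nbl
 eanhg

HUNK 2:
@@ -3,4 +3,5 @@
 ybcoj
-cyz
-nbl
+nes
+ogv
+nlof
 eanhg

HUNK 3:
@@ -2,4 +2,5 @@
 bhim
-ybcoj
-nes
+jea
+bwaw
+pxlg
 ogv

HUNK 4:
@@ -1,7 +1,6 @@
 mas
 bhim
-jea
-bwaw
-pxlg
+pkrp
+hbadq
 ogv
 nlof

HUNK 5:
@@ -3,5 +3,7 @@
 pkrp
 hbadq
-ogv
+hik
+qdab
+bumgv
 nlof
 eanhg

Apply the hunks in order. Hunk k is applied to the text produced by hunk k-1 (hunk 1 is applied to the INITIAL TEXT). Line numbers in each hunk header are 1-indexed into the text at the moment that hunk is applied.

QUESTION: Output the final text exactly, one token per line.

Answer: mas
bhim
pkrp
hbadq
hik
qdab
bumgv
nlof
eanhg
dscd

Derivation:
Hunk 1: at line 2 remove [hccgb,jpazb] add [ybcoj,cyz,nbl] -> 7 lines: mas bhim ybcoj cyz nbl eanhg dscd
Hunk 2: at line 3 remove [cyz,nbl] add [nes,ogv,nlof] -> 8 lines: mas bhim ybcoj nes ogv nlof eanhg dscd
Hunk 3: at line 2 remove [ybcoj,nes] add [jea,bwaw,pxlg] -> 9 lines: mas bhim jea bwaw pxlg ogv nlof eanhg dscd
Hunk 4: at line 1 remove [jea,bwaw,pxlg] add [pkrp,hbadq] -> 8 lines: mas bhim pkrp hbadq ogv nlof eanhg dscd
Hunk 5: at line 3 remove [ogv] add [hik,qdab,bumgv] -> 10 lines: mas bhim pkrp hbadq hik qdab bumgv nlof eanhg dscd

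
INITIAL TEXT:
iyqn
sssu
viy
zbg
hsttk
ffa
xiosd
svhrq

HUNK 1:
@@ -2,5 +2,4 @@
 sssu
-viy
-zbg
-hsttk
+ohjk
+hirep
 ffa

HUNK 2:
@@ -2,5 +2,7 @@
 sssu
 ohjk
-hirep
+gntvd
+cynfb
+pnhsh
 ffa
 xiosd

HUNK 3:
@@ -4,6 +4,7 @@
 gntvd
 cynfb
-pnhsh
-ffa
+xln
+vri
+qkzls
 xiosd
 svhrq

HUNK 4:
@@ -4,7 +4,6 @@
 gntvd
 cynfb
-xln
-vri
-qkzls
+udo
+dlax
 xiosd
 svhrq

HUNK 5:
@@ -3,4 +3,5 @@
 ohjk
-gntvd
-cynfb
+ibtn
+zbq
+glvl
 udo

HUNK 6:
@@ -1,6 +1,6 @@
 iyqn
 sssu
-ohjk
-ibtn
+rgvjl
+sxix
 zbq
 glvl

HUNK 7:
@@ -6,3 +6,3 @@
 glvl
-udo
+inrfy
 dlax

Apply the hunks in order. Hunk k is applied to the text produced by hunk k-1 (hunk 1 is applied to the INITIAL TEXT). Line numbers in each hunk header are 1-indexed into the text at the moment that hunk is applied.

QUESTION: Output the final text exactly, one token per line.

Hunk 1: at line 2 remove [viy,zbg,hsttk] add [ohjk,hirep] -> 7 lines: iyqn sssu ohjk hirep ffa xiosd svhrq
Hunk 2: at line 2 remove [hirep] add [gntvd,cynfb,pnhsh] -> 9 lines: iyqn sssu ohjk gntvd cynfb pnhsh ffa xiosd svhrq
Hunk 3: at line 4 remove [pnhsh,ffa] add [xln,vri,qkzls] -> 10 lines: iyqn sssu ohjk gntvd cynfb xln vri qkzls xiosd svhrq
Hunk 4: at line 4 remove [xln,vri,qkzls] add [udo,dlax] -> 9 lines: iyqn sssu ohjk gntvd cynfb udo dlax xiosd svhrq
Hunk 5: at line 3 remove [gntvd,cynfb] add [ibtn,zbq,glvl] -> 10 lines: iyqn sssu ohjk ibtn zbq glvl udo dlax xiosd svhrq
Hunk 6: at line 1 remove [ohjk,ibtn] add [rgvjl,sxix] -> 10 lines: iyqn sssu rgvjl sxix zbq glvl udo dlax xiosd svhrq
Hunk 7: at line 6 remove [udo] add [inrfy] -> 10 lines: iyqn sssu rgvjl sxix zbq glvl inrfy dlax xiosd svhrq

Answer: iyqn
sssu
rgvjl
sxix
zbq
glvl
inrfy
dlax
xiosd
svhrq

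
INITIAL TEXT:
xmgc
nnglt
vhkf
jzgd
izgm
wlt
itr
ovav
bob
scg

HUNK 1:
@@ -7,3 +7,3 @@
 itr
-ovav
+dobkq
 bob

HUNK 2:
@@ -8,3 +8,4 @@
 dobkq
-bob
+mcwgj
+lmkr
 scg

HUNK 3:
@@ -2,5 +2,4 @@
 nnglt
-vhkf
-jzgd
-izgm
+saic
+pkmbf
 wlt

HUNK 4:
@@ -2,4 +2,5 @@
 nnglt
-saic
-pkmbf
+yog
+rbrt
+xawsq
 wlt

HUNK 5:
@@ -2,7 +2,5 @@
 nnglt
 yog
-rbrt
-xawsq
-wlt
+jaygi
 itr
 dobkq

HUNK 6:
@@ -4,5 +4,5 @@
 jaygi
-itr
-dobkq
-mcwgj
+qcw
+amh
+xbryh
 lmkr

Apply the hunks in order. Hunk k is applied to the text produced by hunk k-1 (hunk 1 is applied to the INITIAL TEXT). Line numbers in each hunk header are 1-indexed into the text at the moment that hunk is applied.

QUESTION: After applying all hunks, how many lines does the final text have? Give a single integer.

Answer: 9

Derivation:
Hunk 1: at line 7 remove [ovav] add [dobkq] -> 10 lines: xmgc nnglt vhkf jzgd izgm wlt itr dobkq bob scg
Hunk 2: at line 8 remove [bob] add [mcwgj,lmkr] -> 11 lines: xmgc nnglt vhkf jzgd izgm wlt itr dobkq mcwgj lmkr scg
Hunk 3: at line 2 remove [vhkf,jzgd,izgm] add [saic,pkmbf] -> 10 lines: xmgc nnglt saic pkmbf wlt itr dobkq mcwgj lmkr scg
Hunk 4: at line 2 remove [saic,pkmbf] add [yog,rbrt,xawsq] -> 11 lines: xmgc nnglt yog rbrt xawsq wlt itr dobkq mcwgj lmkr scg
Hunk 5: at line 2 remove [rbrt,xawsq,wlt] add [jaygi] -> 9 lines: xmgc nnglt yog jaygi itr dobkq mcwgj lmkr scg
Hunk 6: at line 4 remove [itr,dobkq,mcwgj] add [qcw,amh,xbryh] -> 9 lines: xmgc nnglt yog jaygi qcw amh xbryh lmkr scg
Final line count: 9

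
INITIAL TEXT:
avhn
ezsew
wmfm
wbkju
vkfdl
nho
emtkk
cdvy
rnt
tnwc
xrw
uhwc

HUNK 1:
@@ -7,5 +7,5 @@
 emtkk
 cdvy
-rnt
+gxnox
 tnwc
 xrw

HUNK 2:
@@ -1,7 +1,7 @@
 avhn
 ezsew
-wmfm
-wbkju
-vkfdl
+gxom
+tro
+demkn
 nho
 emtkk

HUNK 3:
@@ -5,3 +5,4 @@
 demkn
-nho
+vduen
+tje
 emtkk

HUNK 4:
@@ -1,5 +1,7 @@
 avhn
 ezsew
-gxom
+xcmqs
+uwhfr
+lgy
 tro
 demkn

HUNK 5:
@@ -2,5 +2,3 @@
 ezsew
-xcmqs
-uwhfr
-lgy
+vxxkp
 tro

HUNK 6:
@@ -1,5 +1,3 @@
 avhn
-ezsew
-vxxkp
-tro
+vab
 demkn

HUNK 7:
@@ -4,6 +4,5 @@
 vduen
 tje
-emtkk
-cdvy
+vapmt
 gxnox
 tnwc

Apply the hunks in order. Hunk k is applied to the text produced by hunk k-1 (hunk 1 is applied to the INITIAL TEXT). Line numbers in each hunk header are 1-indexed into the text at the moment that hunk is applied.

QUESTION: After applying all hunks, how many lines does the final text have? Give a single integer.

Answer: 10

Derivation:
Hunk 1: at line 7 remove [rnt] add [gxnox] -> 12 lines: avhn ezsew wmfm wbkju vkfdl nho emtkk cdvy gxnox tnwc xrw uhwc
Hunk 2: at line 1 remove [wmfm,wbkju,vkfdl] add [gxom,tro,demkn] -> 12 lines: avhn ezsew gxom tro demkn nho emtkk cdvy gxnox tnwc xrw uhwc
Hunk 3: at line 5 remove [nho] add [vduen,tje] -> 13 lines: avhn ezsew gxom tro demkn vduen tje emtkk cdvy gxnox tnwc xrw uhwc
Hunk 4: at line 1 remove [gxom] add [xcmqs,uwhfr,lgy] -> 15 lines: avhn ezsew xcmqs uwhfr lgy tro demkn vduen tje emtkk cdvy gxnox tnwc xrw uhwc
Hunk 5: at line 2 remove [xcmqs,uwhfr,lgy] add [vxxkp] -> 13 lines: avhn ezsew vxxkp tro demkn vduen tje emtkk cdvy gxnox tnwc xrw uhwc
Hunk 6: at line 1 remove [ezsew,vxxkp,tro] add [vab] -> 11 lines: avhn vab demkn vduen tje emtkk cdvy gxnox tnwc xrw uhwc
Hunk 7: at line 4 remove [emtkk,cdvy] add [vapmt] -> 10 lines: avhn vab demkn vduen tje vapmt gxnox tnwc xrw uhwc
Final line count: 10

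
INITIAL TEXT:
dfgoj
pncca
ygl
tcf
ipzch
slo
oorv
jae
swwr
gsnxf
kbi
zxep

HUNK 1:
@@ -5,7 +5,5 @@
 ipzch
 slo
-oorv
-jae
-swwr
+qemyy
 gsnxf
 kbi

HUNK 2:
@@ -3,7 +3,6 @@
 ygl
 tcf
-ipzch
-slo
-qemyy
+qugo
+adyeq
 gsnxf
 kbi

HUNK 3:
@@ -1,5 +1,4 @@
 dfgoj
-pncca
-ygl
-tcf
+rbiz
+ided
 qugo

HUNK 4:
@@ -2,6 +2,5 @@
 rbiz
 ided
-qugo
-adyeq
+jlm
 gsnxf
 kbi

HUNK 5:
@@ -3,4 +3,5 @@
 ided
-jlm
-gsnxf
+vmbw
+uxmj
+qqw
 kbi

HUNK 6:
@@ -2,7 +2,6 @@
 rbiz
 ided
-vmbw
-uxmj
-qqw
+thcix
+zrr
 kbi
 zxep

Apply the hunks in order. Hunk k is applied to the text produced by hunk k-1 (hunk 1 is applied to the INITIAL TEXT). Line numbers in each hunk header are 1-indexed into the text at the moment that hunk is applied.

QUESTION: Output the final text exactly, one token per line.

Answer: dfgoj
rbiz
ided
thcix
zrr
kbi
zxep

Derivation:
Hunk 1: at line 5 remove [oorv,jae,swwr] add [qemyy] -> 10 lines: dfgoj pncca ygl tcf ipzch slo qemyy gsnxf kbi zxep
Hunk 2: at line 3 remove [ipzch,slo,qemyy] add [qugo,adyeq] -> 9 lines: dfgoj pncca ygl tcf qugo adyeq gsnxf kbi zxep
Hunk 3: at line 1 remove [pncca,ygl,tcf] add [rbiz,ided] -> 8 lines: dfgoj rbiz ided qugo adyeq gsnxf kbi zxep
Hunk 4: at line 2 remove [qugo,adyeq] add [jlm] -> 7 lines: dfgoj rbiz ided jlm gsnxf kbi zxep
Hunk 5: at line 3 remove [jlm,gsnxf] add [vmbw,uxmj,qqw] -> 8 lines: dfgoj rbiz ided vmbw uxmj qqw kbi zxep
Hunk 6: at line 2 remove [vmbw,uxmj,qqw] add [thcix,zrr] -> 7 lines: dfgoj rbiz ided thcix zrr kbi zxep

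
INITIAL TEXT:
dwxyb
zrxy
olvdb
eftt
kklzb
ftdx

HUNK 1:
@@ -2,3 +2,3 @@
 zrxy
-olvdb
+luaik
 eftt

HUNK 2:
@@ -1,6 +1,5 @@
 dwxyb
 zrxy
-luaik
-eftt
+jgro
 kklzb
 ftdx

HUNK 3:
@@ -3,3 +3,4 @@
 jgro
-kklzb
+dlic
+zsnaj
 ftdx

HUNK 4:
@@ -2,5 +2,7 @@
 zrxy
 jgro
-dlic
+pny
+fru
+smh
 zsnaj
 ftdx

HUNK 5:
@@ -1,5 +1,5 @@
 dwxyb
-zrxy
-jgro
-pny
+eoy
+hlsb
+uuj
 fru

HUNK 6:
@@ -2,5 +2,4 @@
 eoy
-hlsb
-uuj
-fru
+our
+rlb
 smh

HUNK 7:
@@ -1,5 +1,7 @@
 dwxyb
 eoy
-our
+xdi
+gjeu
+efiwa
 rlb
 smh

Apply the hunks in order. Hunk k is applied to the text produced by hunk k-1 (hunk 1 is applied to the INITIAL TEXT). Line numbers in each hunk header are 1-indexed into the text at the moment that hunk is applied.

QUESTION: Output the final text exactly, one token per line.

Answer: dwxyb
eoy
xdi
gjeu
efiwa
rlb
smh
zsnaj
ftdx

Derivation:
Hunk 1: at line 2 remove [olvdb] add [luaik] -> 6 lines: dwxyb zrxy luaik eftt kklzb ftdx
Hunk 2: at line 1 remove [luaik,eftt] add [jgro] -> 5 lines: dwxyb zrxy jgro kklzb ftdx
Hunk 3: at line 3 remove [kklzb] add [dlic,zsnaj] -> 6 lines: dwxyb zrxy jgro dlic zsnaj ftdx
Hunk 4: at line 2 remove [dlic] add [pny,fru,smh] -> 8 lines: dwxyb zrxy jgro pny fru smh zsnaj ftdx
Hunk 5: at line 1 remove [zrxy,jgro,pny] add [eoy,hlsb,uuj] -> 8 lines: dwxyb eoy hlsb uuj fru smh zsnaj ftdx
Hunk 6: at line 2 remove [hlsb,uuj,fru] add [our,rlb] -> 7 lines: dwxyb eoy our rlb smh zsnaj ftdx
Hunk 7: at line 1 remove [our] add [xdi,gjeu,efiwa] -> 9 lines: dwxyb eoy xdi gjeu efiwa rlb smh zsnaj ftdx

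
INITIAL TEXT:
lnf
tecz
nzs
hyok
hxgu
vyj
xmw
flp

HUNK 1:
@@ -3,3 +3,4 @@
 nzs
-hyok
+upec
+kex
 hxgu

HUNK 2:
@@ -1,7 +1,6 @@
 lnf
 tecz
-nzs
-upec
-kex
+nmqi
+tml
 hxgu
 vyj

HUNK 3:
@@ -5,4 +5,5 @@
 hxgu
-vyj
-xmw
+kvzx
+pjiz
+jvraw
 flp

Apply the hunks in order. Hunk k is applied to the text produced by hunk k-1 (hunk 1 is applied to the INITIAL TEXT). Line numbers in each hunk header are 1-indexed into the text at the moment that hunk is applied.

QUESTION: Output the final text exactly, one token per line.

Answer: lnf
tecz
nmqi
tml
hxgu
kvzx
pjiz
jvraw
flp

Derivation:
Hunk 1: at line 3 remove [hyok] add [upec,kex] -> 9 lines: lnf tecz nzs upec kex hxgu vyj xmw flp
Hunk 2: at line 1 remove [nzs,upec,kex] add [nmqi,tml] -> 8 lines: lnf tecz nmqi tml hxgu vyj xmw flp
Hunk 3: at line 5 remove [vyj,xmw] add [kvzx,pjiz,jvraw] -> 9 lines: lnf tecz nmqi tml hxgu kvzx pjiz jvraw flp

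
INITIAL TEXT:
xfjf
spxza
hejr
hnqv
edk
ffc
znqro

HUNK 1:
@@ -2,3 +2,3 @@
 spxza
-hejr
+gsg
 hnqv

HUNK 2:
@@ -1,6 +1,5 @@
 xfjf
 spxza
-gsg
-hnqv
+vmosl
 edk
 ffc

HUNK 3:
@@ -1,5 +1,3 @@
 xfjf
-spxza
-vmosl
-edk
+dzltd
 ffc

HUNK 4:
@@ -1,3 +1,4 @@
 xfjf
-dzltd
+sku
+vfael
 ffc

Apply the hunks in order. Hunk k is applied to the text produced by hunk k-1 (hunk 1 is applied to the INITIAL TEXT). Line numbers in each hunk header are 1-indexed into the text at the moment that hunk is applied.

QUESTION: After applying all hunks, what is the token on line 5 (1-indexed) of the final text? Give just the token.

Hunk 1: at line 2 remove [hejr] add [gsg] -> 7 lines: xfjf spxza gsg hnqv edk ffc znqro
Hunk 2: at line 1 remove [gsg,hnqv] add [vmosl] -> 6 lines: xfjf spxza vmosl edk ffc znqro
Hunk 3: at line 1 remove [spxza,vmosl,edk] add [dzltd] -> 4 lines: xfjf dzltd ffc znqro
Hunk 4: at line 1 remove [dzltd] add [sku,vfael] -> 5 lines: xfjf sku vfael ffc znqro
Final line 5: znqro

Answer: znqro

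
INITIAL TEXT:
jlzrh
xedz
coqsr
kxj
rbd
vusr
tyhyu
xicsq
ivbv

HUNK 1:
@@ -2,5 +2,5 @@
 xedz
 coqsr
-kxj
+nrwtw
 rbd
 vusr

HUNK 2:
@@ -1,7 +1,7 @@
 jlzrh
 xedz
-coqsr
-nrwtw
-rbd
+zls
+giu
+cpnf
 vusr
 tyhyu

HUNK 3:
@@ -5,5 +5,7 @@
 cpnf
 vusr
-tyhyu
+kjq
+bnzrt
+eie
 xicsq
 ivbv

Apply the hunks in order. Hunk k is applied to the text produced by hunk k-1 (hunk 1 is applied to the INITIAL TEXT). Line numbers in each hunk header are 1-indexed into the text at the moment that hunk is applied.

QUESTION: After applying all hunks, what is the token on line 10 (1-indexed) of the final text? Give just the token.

Answer: xicsq

Derivation:
Hunk 1: at line 2 remove [kxj] add [nrwtw] -> 9 lines: jlzrh xedz coqsr nrwtw rbd vusr tyhyu xicsq ivbv
Hunk 2: at line 1 remove [coqsr,nrwtw,rbd] add [zls,giu,cpnf] -> 9 lines: jlzrh xedz zls giu cpnf vusr tyhyu xicsq ivbv
Hunk 3: at line 5 remove [tyhyu] add [kjq,bnzrt,eie] -> 11 lines: jlzrh xedz zls giu cpnf vusr kjq bnzrt eie xicsq ivbv
Final line 10: xicsq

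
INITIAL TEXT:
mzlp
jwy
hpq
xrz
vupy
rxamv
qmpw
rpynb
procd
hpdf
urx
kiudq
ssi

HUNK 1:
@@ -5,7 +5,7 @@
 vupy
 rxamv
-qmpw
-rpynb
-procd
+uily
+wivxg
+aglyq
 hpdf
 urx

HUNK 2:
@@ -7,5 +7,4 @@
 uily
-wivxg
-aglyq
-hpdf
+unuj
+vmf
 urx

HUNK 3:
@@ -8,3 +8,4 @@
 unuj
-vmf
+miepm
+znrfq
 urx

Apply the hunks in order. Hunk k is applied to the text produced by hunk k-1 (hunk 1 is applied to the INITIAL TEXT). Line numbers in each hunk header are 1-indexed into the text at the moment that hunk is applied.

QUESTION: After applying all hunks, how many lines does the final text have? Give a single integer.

Hunk 1: at line 5 remove [qmpw,rpynb,procd] add [uily,wivxg,aglyq] -> 13 lines: mzlp jwy hpq xrz vupy rxamv uily wivxg aglyq hpdf urx kiudq ssi
Hunk 2: at line 7 remove [wivxg,aglyq,hpdf] add [unuj,vmf] -> 12 lines: mzlp jwy hpq xrz vupy rxamv uily unuj vmf urx kiudq ssi
Hunk 3: at line 8 remove [vmf] add [miepm,znrfq] -> 13 lines: mzlp jwy hpq xrz vupy rxamv uily unuj miepm znrfq urx kiudq ssi
Final line count: 13

Answer: 13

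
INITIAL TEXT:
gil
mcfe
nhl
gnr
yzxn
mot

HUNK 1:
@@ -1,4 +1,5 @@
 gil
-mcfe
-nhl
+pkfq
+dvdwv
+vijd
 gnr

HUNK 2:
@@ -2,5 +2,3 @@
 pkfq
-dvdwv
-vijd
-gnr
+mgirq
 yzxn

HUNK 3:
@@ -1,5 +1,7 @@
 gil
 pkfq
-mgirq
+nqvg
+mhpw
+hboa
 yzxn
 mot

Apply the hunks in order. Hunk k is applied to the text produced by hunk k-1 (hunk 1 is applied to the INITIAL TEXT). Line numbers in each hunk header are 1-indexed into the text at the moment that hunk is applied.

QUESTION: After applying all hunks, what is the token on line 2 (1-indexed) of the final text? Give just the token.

Hunk 1: at line 1 remove [mcfe,nhl] add [pkfq,dvdwv,vijd] -> 7 lines: gil pkfq dvdwv vijd gnr yzxn mot
Hunk 2: at line 2 remove [dvdwv,vijd,gnr] add [mgirq] -> 5 lines: gil pkfq mgirq yzxn mot
Hunk 3: at line 1 remove [mgirq] add [nqvg,mhpw,hboa] -> 7 lines: gil pkfq nqvg mhpw hboa yzxn mot
Final line 2: pkfq

Answer: pkfq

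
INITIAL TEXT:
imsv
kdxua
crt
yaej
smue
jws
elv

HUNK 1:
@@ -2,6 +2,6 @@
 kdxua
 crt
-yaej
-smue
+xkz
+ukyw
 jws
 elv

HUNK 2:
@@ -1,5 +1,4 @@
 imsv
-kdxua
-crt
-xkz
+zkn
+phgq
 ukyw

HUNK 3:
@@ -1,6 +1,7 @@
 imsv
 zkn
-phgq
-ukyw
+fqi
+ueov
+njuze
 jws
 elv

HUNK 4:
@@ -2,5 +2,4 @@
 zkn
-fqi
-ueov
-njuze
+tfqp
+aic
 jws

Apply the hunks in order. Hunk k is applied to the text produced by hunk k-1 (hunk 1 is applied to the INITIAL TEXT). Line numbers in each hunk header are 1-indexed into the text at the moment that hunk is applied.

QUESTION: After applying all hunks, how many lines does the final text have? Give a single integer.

Answer: 6

Derivation:
Hunk 1: at line 2 remove [yaej,smue] add [xkz,ukyw] -> 7 lines: imsv kdxua crt xkz ukyw jws elv
Hunk 2: at line 1 remove [kdxua,crt,xkz] add [zkn,phgq] -> 6 lines: imsv zkn phgq ukyw jws elv
Hunk 3: at line 1 remove [phgq,ukyw] add [fqi,ueov,njuze] -> 7 lines: imsv zkn fqi ueov njuze jws elv
Hunk 4: at line 2 remove [fqi,ueov,njuze] add [tfqp,aic] -> 6 lines: imsv zkn tfqp aic jws elv
Final line count: 6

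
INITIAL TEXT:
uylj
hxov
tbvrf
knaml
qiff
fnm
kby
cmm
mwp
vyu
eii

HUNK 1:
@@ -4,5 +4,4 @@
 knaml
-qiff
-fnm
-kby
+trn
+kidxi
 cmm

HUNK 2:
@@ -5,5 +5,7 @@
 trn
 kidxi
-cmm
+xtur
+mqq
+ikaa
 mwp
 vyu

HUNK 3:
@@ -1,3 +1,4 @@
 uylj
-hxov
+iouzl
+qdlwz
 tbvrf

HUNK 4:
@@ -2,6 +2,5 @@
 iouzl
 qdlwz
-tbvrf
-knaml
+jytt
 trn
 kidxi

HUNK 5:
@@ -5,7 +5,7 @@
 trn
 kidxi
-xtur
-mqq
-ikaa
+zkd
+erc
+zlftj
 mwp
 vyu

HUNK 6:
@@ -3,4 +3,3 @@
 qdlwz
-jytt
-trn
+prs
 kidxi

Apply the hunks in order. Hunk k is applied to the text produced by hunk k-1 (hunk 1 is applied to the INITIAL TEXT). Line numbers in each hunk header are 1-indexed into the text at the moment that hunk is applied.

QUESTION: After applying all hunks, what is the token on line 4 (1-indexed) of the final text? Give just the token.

Hunk 1: at line 4 remove [qiff,fnm,kby] add [trn,kidxi] -> 10 lines: uylj hxov tbvrf knaml trn kidxi cmm mwp vyu eii
Hunk 2: at line 5 remove [cmm] add [xtur,mqq,ikaa] -> 12 lines: uylj hxov tbvrf knaml trn kidxi xtur mqq ikaa mwp vyu eii
Hunk 3: at line 1 remove [hxov] add [iouzl,qdlwz] -> 13 lines: uylj iouzl qdlwz tbvrf knaml trn kidxi xtur mqq ikaa mwp vyu eii
Hunk 4: at line 2 remove [tbvrf,knaml] add [jytt] -> 12 lines: uylj iouzl qdlwz jytt trn kidxi xtur mqq ikaa mwp vyu eii
Hunk 5: at line 5 remove [xtur,mqq,ikaa] add [zkd,erc,zlftj] -> 12 lines: uylj iouzl qdlwz jytt trn kidxi zkd erc zlftj mwp vyu eii
Hunk 6: at line 3 remove [jytt,trn] add [prs] -> 11 lines: uylj iouzl qdlwz prs kidxi zkd erc zlftj mwp vyu eii
Final line 4: prs

Answer: prs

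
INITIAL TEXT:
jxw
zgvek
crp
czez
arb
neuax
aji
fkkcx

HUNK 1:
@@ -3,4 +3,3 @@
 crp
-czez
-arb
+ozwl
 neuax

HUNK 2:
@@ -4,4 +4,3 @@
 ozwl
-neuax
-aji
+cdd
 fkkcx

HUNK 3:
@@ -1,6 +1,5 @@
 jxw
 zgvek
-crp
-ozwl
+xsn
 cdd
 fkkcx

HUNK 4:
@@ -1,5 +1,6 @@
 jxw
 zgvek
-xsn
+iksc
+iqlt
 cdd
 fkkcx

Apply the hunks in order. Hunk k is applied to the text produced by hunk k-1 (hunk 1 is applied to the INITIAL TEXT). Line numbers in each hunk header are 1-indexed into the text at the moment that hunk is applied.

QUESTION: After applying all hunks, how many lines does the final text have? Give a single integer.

Hunk 1: at line 3 remove [czez,arb] add [ozwl] -> 7 lines: jxw zgvek crp ozwl neuax aji fkkcx
Hunk 2: at line 4 remove [neuax,aji] add [cdd] -> 6 lines: jxw zgvek crp ozwl cdd fkkcx
Hunk 3: at line 1 remove [crp,ozwl] add [xsn] -> 5 lines: jxw zgvek xsn cdd fkkcx
Hunk 4: at line 1 remove [xsn] add [iksc,iqlt] -> 6 lines: jxw zgvek iksc iqlt cdd fkkcx
Final line count: 6

Answer: 6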